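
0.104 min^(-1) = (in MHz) 1.733e-09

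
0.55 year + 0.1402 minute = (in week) 28.68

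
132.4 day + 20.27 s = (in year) 0.3627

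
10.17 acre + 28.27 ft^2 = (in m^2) 4.116e+04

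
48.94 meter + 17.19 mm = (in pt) 1.388e+05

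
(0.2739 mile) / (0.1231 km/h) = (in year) 0.0004088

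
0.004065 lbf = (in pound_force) 0.004065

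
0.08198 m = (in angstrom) 8.198e+08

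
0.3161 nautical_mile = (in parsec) 1.897e-14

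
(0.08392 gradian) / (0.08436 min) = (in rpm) 0.002487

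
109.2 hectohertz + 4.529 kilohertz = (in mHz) 1.545e+07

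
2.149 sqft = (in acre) 4.933e-05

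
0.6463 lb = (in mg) 2.932e+05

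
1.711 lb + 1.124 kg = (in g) 1900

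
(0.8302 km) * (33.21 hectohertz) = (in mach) 8097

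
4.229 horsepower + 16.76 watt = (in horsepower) 4.251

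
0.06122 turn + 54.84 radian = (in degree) 3164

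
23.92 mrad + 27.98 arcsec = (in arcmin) 82.7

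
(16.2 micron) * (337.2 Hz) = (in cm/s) 0.5463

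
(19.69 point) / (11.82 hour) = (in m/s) 1.632e-07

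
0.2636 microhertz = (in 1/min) 1.582e-05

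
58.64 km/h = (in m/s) 16.29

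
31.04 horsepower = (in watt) 2.315e+04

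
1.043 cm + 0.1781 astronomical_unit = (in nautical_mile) 1.439e+07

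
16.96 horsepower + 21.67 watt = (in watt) 1.267e+04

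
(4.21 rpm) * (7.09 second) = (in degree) 179.1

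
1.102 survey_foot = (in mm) 335.9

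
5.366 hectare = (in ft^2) 5.776e+05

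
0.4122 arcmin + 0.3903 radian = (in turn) 0.06214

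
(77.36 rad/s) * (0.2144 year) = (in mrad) 5.231e+11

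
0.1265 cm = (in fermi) 1.265e+12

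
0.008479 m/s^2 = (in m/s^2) 0.008479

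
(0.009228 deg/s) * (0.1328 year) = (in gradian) 4.294e+04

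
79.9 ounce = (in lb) 4.994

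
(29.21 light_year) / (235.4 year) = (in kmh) 1.34e+08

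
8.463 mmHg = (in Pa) 1128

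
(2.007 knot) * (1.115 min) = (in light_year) 7.301e-15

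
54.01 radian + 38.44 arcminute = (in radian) 54.02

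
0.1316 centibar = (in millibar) 1.316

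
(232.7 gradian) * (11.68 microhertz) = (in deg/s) 0.002446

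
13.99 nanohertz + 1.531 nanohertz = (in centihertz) 1.552e-06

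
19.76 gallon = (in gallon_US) 19.76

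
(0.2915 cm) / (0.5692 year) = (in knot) 3.157e-10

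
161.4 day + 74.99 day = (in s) 2.042e+07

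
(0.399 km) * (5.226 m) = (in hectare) 0.2085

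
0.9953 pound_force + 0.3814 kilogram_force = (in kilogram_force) 0.8329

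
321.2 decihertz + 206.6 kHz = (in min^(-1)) 1.24e+07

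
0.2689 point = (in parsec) 3.074e-21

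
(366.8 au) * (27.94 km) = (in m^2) 1.533e+18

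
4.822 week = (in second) 2.916e+06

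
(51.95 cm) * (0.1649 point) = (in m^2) 3.022e-05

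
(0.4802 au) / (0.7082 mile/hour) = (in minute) 3.782e+09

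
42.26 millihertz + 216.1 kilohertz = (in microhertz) 2.161e+11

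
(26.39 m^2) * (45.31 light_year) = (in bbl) 7.115e+19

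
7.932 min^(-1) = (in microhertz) 1.322e+05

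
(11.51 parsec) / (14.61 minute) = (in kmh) 1.459e+15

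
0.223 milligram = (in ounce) 7.866e-06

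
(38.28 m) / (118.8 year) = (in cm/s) 1.022e-06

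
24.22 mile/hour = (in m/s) 10.83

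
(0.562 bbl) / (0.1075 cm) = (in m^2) 83.12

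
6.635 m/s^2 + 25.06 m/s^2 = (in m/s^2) 31.7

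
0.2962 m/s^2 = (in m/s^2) 0.2962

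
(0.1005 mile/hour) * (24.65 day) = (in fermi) 9.568e+19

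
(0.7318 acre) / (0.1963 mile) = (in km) 0.009374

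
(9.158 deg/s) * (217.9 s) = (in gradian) 2217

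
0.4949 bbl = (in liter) 78.68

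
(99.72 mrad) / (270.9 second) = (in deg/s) 0.02109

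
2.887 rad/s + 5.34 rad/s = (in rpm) 78.56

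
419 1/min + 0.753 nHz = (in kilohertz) 0.006983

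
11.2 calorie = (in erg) 4.686e+08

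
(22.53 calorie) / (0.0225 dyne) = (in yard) 4.582e+08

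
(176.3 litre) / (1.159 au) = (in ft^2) 1.094e-11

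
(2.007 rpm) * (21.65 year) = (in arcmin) 4.933e+11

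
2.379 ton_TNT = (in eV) 6.213e+28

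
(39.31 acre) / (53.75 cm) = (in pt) 8.39e+08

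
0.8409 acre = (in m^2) 3403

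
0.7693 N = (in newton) 0.7693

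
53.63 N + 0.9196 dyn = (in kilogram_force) 5.469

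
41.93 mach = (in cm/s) 1.428e+06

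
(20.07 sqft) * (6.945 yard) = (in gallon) 3128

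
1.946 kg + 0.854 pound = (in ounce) 82.31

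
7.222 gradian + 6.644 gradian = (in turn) 0.03467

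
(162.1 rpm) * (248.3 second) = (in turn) 670.8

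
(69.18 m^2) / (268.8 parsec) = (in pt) 2.364e-14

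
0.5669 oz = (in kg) 0.01607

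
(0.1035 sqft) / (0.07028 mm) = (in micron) 1.368e+08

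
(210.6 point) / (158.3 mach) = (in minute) 2.297e-08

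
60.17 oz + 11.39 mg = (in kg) 1.706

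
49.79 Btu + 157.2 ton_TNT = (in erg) 6.577e+18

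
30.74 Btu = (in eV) 2.024e+23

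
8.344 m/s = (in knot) 16.22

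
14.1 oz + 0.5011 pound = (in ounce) 22.12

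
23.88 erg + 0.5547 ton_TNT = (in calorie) 5.547e+08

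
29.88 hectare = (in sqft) 3.216e+06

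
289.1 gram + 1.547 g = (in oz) 10.25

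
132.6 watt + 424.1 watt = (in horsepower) 0.7465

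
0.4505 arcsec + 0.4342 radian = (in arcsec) 8.956e+04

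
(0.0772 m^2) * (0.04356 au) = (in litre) 5.031e+11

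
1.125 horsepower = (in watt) 838.9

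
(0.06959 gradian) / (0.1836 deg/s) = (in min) 0.005685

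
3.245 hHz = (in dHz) 3245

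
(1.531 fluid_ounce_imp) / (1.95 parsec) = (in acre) 1.786e-25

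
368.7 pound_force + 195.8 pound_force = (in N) 2511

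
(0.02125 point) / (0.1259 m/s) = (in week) 9.845e-11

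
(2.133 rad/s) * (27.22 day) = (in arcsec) 1.035e+12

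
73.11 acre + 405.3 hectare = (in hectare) 434.9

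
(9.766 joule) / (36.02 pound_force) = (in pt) 172.8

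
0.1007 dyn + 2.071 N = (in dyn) 2.071e+05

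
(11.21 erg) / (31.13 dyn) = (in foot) 0.01181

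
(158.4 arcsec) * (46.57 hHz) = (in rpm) 34.15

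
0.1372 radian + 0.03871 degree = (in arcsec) 2.844e+04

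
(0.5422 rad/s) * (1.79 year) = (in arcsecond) 6.313e+12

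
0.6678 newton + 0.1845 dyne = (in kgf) 0.0681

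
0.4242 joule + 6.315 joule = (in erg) 6.739e+07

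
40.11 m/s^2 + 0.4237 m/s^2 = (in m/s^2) 40.53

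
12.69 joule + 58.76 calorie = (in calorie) 61.79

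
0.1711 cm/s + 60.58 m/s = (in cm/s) 6058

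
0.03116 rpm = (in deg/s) 0.187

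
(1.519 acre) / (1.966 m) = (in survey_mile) 1.943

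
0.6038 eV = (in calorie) 2.312e-20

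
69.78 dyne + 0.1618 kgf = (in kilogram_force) 0.1619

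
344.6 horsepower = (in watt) 2.57e+05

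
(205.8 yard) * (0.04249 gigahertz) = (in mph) 1.789e+10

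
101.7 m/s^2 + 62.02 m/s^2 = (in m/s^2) 163.7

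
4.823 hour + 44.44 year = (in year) 44.44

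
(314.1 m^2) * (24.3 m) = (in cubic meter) 7633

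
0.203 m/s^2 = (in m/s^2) 0.203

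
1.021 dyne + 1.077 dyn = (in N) 2.098e-05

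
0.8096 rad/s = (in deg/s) 46.39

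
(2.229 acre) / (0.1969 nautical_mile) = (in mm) 2.474e+04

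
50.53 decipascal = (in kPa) 0.005053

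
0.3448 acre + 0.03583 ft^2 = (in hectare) 0.1395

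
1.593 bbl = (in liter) 253.3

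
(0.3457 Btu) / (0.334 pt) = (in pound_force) 6.959e+05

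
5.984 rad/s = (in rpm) 57.14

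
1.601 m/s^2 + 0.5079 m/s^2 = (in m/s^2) 2.109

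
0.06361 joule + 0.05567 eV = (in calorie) 0.0152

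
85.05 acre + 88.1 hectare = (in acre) 302.7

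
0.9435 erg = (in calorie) 2.255e-08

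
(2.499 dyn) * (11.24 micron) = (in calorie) 6.713e-11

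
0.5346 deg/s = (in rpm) 0.0891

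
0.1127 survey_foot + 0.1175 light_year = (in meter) 1.112e+15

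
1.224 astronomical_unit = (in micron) 1.831e+17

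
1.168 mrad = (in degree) 0.06692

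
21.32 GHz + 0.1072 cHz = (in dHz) 2.132e+11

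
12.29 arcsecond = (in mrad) 0.05958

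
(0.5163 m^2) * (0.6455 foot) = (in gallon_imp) 22.34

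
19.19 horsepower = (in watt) 1.431e+04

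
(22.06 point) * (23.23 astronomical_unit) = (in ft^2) 2.911e+11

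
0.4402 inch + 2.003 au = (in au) 2.003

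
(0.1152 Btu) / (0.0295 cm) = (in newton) 4.12e+05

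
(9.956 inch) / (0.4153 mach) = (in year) 5.671e-11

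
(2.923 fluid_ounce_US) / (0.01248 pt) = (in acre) 0.004852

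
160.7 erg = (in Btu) 1.523e-08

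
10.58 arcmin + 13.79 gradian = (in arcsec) 4.531e+04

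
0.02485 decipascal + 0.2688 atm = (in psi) 3.95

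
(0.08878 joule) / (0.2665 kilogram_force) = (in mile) 2.111e-05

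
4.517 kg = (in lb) 9.958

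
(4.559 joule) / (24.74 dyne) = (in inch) 7.255e+05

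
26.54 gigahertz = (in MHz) 2.654e+04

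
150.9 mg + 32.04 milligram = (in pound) 0.0004033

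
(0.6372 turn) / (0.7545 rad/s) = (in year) 1.683e-07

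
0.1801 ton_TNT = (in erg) 7.535e+15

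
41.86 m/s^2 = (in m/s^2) 41.86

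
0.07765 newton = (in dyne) 7765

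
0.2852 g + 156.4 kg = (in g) 1.564e+05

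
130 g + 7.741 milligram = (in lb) 0.2866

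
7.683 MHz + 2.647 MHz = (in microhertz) 1.033e+13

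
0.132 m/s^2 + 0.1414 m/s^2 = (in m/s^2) 0.2734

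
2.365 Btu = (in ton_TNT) 5.964e-07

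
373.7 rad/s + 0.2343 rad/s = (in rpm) 3571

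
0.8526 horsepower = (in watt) 635.8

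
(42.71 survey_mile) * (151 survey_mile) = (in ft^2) 1.798e+11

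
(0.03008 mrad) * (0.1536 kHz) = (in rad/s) 0.00462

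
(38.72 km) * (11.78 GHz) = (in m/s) 4.561e+14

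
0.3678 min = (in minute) 0.3678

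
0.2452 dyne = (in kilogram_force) 2.5e-07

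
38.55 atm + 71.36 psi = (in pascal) 4.398e+06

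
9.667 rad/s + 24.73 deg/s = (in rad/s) 10.1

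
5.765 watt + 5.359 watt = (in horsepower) 0.01492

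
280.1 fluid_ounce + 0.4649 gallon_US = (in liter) 10.04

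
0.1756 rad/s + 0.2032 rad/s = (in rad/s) 0.3788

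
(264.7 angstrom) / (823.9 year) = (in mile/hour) 2.279e-18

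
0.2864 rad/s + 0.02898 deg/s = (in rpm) 2.74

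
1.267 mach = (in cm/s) 4.314e+04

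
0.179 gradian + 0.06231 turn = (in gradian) 25.1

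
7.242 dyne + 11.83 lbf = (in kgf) 5.366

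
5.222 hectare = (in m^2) 5.222e+04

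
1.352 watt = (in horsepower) 0.001813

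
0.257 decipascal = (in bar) 2.57e-07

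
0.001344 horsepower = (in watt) 1.002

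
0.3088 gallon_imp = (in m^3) 0.001404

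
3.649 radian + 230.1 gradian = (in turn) 1.156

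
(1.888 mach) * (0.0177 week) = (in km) 6882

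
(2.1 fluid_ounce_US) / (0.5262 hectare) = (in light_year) 1.248e-24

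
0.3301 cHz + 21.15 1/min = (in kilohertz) 0.0003558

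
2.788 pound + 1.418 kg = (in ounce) 94.63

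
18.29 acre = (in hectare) 7.402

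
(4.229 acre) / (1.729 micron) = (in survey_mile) 6.151e+06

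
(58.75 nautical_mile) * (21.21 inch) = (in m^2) 5.862e+04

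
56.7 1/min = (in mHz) 945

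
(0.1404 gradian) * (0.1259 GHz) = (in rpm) 2.651e+06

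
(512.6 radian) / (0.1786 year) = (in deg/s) 0.005215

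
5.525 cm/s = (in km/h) 0.1989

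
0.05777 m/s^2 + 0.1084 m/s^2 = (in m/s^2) 0.1662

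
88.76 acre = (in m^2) 3.592e+05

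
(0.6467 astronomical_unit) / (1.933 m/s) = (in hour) 1.39e+07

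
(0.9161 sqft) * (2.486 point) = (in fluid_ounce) 2.524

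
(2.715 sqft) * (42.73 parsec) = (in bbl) 2.092e+18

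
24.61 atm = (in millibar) 2.494e+04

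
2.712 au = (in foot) 1.331e+12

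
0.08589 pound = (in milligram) 3.896e+04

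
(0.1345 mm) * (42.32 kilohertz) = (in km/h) 20.49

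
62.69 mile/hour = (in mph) 62.69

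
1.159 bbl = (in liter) 184.3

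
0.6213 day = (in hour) 14.91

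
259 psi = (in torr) 1.339e+04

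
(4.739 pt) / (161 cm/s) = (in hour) 2.884e-07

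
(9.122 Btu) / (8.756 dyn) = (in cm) 1.099e+10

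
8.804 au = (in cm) 1.317e+14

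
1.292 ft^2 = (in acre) 2.966e-05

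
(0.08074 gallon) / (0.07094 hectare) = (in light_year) 4.554e-23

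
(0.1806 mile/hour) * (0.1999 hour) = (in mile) 0.0361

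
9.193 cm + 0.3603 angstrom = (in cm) 9.193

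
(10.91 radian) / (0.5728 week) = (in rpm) 0.0003007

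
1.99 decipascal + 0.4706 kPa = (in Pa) 470.8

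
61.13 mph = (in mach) 0.08026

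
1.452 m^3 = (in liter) 1452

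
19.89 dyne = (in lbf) 4.471e-05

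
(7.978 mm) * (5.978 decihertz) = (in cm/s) 0.4769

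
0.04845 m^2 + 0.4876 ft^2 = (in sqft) 1.009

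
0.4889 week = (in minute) 4928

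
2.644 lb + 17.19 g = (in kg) 1.216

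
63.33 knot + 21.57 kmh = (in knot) 74.98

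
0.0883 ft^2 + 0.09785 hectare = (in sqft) 1.053e+04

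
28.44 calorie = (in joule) 119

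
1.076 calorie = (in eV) 2.81e+19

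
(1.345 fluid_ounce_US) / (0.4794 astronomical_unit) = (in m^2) 5.546e-16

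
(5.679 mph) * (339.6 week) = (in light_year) 5.512e-08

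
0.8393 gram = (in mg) 839.3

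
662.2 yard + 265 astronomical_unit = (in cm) 3.964e+15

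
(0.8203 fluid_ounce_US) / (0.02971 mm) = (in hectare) 8.165e-05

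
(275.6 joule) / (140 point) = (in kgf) 569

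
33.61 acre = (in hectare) 13.6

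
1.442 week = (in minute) 1.454e+04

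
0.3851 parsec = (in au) 7.943e+04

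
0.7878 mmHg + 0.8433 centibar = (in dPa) 9483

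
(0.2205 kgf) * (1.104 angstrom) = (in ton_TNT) 5.706e-20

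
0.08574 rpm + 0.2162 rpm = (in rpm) 0.3019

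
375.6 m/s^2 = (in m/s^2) 375.6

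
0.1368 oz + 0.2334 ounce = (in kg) 0.01049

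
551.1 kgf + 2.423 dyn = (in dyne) 5.404e+08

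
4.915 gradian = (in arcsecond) 1.592e+04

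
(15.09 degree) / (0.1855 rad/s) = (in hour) 0.0003944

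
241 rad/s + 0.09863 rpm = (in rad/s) 241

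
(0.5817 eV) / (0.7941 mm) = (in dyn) 1.174e-11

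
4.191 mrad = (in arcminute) 14.41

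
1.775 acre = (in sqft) 7.732e+04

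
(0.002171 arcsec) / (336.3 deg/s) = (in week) 2.965e-15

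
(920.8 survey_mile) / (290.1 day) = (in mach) 0.0001736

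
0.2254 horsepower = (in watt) 168.1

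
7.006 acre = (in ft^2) 3.052e+05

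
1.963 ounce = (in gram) 55.65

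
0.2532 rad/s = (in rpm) 2.418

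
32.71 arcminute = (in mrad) 9.515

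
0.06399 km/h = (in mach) 5.22e-05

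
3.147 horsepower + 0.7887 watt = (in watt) 2348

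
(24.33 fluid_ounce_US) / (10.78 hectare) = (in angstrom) 66.75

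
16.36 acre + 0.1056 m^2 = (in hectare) 6.621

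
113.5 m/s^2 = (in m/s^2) 113.5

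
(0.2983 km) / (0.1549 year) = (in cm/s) 0.006107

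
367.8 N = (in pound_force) 82.68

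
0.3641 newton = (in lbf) 0.08185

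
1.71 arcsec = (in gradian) 0.0005278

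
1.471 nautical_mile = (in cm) 2.724e+05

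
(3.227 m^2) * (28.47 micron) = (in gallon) 0.02427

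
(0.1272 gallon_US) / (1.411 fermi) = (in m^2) 3.413e+11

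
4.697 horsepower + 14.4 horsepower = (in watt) 1.424e+04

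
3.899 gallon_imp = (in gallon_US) 4.683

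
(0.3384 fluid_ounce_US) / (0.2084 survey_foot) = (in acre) 3.893e-08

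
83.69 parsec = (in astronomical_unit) 1.726e+07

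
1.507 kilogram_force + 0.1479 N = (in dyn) 1.493e+06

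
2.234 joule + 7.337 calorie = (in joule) 32.93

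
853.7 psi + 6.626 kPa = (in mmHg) 4.42e+04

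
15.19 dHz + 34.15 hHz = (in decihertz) 3.417e+04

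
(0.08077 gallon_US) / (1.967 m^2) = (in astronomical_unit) 1.039e-15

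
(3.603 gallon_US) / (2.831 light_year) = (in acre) 1.258e-22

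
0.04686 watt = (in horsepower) 6.284e-05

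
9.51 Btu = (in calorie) 2398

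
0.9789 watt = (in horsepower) 0.001313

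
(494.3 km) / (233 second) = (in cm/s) 2.121e+05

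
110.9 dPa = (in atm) 0.0001094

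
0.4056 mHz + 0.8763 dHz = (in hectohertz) 0.0008804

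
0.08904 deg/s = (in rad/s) 0.001554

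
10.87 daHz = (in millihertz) 1.087e+05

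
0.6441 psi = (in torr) 33.31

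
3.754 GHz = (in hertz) 3.754e+09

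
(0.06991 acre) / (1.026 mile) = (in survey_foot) 0.5621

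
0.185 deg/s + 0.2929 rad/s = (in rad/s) 0.2961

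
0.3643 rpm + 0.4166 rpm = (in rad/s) 0.08178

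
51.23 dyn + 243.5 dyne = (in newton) 0.002947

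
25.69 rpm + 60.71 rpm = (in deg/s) 518.4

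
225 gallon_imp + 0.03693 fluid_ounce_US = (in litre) 1023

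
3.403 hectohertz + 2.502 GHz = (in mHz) 2.502e+12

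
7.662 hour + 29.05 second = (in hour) 7.67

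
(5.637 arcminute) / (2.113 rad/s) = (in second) 0.000776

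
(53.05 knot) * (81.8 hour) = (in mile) 4994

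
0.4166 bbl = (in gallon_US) 17.5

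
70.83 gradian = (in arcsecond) 2.295e+05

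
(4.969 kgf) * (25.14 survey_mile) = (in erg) 1.972e+13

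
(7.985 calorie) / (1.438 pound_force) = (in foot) 17.14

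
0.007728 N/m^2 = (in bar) 7.728e-08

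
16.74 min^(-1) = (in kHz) 0.000279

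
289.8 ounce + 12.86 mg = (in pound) 18.11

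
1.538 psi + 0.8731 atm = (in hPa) 990.7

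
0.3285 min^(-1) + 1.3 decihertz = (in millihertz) 135.5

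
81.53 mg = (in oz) 0.002876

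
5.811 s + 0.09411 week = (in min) 948.7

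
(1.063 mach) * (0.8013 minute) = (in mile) 10.81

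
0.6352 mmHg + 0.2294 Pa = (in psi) 0.01232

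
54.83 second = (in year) 1.739e-06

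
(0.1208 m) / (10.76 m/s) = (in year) 3.56e-10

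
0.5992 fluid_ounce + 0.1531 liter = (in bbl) 0.001074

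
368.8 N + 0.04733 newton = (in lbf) 82.92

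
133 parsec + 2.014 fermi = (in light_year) 433.8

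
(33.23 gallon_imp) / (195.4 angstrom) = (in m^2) 7.731e+06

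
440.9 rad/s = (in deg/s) 2.526e+04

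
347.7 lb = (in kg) 157.7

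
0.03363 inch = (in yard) 0.0009342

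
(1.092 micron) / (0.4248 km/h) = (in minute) 1.542e-07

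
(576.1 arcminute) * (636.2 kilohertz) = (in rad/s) 1.066e+05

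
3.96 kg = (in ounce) 139.7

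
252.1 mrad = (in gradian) 16.05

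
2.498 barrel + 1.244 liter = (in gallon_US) 105.2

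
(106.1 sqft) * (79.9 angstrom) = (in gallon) 2.081e-05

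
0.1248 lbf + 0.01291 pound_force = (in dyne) 6.126e+04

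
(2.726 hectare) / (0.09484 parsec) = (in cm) 9.315e-10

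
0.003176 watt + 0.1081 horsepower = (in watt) 80.61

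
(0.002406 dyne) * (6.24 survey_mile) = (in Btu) 2.29e-07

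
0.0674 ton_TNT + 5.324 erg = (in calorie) 6.74e+07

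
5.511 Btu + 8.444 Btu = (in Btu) 13.96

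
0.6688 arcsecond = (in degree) 0.0001858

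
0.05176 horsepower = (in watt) 38.6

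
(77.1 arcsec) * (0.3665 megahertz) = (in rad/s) 137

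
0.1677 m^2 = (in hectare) 1.677e-05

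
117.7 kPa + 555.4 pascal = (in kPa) 118.3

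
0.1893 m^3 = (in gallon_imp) 41.64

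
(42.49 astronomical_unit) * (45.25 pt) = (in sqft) 1.092e+12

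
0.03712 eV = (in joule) 5.947e-21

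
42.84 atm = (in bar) 43.41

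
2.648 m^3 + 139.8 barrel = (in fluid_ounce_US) 8.411e+05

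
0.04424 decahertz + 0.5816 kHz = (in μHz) 5.82e+08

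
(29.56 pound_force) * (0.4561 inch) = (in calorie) 0.3641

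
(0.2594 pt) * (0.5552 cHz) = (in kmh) 1.829e-06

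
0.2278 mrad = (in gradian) 0.0145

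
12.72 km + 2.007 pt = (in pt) 3.606e+07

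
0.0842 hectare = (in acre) 0.2081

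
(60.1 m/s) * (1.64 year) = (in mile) 1.931e+06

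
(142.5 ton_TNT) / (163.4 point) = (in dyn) 1.034e+18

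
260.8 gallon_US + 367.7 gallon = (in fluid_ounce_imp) 8.373e+04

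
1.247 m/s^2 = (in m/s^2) 1.247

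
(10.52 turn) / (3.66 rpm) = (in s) 172.5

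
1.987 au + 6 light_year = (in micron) 5.676e+22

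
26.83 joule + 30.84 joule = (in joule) 57.67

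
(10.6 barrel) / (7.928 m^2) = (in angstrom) 2.126e+09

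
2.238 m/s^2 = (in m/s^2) 2.238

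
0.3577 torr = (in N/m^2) 47.69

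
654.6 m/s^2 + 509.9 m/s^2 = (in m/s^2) 1164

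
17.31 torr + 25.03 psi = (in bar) 1.749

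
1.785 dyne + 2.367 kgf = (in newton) 23.21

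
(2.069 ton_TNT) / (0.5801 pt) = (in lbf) 9.51e+12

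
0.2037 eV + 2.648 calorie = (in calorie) 2.648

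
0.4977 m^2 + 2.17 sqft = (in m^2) 0.6993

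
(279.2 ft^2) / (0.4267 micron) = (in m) 6.079e+07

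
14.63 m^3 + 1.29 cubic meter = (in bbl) 100.1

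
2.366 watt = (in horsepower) 0.003173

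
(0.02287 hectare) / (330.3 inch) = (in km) 0.02726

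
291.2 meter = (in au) 1.947e-09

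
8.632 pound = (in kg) 3.915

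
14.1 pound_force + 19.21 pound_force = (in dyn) 1.482e+07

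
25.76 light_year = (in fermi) 2.437e+32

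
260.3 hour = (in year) 0.02971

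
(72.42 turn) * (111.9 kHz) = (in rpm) 4.862e+08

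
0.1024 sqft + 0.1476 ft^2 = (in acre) 5.739e-06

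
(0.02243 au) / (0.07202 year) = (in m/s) 1477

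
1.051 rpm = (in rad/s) 0.1101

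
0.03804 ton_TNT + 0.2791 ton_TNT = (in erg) 1.327e+16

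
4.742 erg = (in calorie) 1.133e-07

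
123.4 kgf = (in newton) 1210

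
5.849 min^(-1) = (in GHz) 9.748e-11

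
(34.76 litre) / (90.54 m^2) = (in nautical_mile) 2.073e-07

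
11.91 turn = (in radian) 74.83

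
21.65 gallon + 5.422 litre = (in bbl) 0.5496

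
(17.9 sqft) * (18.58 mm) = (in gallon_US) 8.162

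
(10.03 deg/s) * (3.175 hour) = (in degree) 1.146e+05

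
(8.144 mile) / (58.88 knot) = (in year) 1.372e-05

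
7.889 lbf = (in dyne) 3.509e+06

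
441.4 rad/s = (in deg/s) 2.529e+04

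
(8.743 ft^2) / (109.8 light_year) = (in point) 2.216e-15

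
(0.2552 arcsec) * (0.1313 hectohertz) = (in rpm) 0.0001551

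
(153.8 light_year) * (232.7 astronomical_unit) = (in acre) 1.252e+28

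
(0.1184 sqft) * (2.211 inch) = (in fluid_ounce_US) 20.89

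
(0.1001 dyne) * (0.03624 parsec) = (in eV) 6.987e+27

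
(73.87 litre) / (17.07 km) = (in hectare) 4.327e-10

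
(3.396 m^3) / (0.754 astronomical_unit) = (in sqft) 3.241e-10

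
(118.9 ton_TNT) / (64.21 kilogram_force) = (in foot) 2.592e+09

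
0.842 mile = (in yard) 1482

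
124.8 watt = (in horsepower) 0.1674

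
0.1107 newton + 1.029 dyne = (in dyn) 1.107e+04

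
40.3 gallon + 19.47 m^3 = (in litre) 1.962e+04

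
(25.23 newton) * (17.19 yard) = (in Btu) 0.3759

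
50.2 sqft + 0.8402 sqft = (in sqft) 51.04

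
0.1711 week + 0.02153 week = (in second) 1.165e+05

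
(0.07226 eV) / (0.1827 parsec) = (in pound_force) 4.617e-37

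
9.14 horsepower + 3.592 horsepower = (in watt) 9494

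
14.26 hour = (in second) 5.134e+04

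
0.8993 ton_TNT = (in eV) 2.348e+28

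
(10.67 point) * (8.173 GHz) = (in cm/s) 3.076e+09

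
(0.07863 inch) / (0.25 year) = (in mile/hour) 5.667e-10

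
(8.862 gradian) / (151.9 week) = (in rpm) 1.447e-08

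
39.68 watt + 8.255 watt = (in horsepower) 0.06428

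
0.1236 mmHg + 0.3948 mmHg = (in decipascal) 691.1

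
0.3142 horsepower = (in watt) 234.3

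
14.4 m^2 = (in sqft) 155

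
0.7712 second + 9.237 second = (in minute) 0.1668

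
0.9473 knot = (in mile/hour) 1.09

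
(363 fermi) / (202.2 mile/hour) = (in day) 4.648e-20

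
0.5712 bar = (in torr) 428.4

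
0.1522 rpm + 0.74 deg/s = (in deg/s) 1.653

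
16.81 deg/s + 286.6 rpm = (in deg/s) 1736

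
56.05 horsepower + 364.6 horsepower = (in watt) 3.137e+05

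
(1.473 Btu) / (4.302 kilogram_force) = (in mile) 0.02289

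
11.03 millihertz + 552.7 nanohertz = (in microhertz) 1.103e+04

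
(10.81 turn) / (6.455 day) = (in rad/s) 0.0001218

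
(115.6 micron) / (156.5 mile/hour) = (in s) 1.652e-06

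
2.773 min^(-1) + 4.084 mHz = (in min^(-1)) 3.018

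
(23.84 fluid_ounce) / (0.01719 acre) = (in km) 1.013e-08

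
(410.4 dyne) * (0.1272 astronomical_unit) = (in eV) 4.874e+26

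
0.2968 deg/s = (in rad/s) 0.00518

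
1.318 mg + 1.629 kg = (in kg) 1.629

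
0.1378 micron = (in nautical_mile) 7.441e-11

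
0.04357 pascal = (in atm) 4.3e-07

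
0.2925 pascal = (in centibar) 0.0002925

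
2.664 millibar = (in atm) 0.002629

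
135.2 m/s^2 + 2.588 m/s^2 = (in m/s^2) 137.8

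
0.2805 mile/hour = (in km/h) 0.4514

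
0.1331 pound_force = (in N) 0.5921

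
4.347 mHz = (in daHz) 0.0004347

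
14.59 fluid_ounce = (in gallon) 0.114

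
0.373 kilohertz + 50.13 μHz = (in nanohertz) 3.73e+11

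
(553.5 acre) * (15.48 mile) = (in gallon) 1.474e+13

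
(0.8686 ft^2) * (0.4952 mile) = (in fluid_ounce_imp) 2.263e+06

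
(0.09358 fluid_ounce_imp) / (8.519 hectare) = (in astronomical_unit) 2.086e-22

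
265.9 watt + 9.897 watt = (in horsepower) 0.3698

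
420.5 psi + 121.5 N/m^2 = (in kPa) 2899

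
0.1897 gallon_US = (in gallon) 0.1897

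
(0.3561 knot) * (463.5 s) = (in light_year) 8.975e-15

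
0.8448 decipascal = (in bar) 8.448e-07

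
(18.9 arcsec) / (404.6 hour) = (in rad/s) 6.291e-11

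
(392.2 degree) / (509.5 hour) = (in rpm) 3.564e-05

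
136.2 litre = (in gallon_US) 35.98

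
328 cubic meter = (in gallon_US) 8.665e+04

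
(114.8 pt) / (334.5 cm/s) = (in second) 0.01211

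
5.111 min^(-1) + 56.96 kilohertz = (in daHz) 5696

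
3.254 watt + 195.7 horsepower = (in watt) 1.459e+05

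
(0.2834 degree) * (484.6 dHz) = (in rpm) 2.289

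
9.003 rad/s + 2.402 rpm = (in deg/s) 530.2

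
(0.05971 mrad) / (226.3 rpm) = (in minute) 4.199e-08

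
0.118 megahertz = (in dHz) 1.18e+06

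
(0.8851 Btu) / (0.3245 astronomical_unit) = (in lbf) 4.325e-09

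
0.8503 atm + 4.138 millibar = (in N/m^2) 8.657e+04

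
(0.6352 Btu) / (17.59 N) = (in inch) 1500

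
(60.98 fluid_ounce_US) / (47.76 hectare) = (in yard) 4.129e-09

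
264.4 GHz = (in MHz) 2.644e+05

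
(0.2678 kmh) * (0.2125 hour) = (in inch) 2240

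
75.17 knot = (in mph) 86.5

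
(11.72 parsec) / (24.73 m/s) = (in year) 4.637e+08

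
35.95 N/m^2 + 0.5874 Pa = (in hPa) 0.3654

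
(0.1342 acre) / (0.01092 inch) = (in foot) 6.424e+06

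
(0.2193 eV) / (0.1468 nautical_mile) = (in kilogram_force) 1.318e-23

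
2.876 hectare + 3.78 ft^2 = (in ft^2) 3.096e+05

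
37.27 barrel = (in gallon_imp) 1303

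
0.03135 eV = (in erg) 5.023e-14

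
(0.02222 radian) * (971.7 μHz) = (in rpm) 0.0002062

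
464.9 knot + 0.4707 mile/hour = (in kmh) 861.8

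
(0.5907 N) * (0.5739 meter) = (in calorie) 0.08102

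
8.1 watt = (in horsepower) 0.01086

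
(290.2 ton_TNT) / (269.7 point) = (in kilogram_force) 1.301e+12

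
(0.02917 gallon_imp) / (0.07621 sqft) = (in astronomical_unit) 1.252e-13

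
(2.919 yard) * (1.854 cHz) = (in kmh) 0.1781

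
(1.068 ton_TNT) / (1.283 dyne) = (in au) 2328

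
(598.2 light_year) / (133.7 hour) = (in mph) 2.63e+13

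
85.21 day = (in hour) 2045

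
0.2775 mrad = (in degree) 0.0159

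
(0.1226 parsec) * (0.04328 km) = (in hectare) 1.637e+13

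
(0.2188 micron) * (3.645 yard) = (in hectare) 7.293e-11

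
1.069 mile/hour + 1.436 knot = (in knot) 2.365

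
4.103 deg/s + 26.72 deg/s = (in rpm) 5.137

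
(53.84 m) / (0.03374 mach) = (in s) 4.686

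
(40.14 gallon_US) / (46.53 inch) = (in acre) 3.177e-05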